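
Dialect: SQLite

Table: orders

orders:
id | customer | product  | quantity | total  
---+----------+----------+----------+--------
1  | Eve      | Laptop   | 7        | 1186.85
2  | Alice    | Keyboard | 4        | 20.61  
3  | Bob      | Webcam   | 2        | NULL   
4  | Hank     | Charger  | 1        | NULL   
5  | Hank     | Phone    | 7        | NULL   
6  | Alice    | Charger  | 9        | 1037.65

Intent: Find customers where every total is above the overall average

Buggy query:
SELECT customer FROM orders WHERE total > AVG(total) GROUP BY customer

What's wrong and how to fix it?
Bug: AVG() is an aggregate; it can't sit directly in WHERE

Fix: Use a subquery for AVG and a HAVING MIN(...) filter so the condition holds for every row in the group

Corrected query:
SELECT customer FROM orders GROUP BY customer HAVING MIN(total) > (SELECT AVG(total) FROM orders)

Result:
customer
--------
Eve     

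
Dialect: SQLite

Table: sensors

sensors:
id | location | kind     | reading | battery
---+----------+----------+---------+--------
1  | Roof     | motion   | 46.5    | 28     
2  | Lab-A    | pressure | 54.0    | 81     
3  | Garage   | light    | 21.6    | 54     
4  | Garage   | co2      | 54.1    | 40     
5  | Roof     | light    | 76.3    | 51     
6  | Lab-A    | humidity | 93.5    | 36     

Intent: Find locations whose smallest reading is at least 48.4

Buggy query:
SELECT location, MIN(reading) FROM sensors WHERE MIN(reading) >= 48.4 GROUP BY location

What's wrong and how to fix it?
Bug: Aggregates like MIN are computed per group after WHERE runs

Fix: Use HAVING for the per-group MIN condition

Corrected query:
SELECT location, MIN(reading) FROM sensors GROUP BY location HAVING MIN(reading) >= 48.4

Result:
location | MIN(reading)
---------+-------------
Lab-A    | 54          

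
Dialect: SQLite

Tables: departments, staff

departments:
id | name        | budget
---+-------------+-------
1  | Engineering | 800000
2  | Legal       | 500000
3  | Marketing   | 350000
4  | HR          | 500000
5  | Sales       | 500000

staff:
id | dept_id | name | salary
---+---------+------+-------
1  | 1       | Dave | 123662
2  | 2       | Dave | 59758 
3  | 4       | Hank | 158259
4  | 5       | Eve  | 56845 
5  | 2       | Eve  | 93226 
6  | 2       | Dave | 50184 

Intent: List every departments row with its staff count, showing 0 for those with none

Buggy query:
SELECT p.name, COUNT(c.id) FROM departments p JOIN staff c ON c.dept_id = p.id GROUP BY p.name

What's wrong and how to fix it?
Bug: An inner join excludes parents with zero children

Fix: Use LEFT JOIN so parents without children still appear (COUNT(c.id) gives 0)

Corrected query:
SELECT p.name, COUNT(c.id) FROM departments p LEFT JOIN staff c ON c.dept_id = p.id GROUP BY p.name

Result:
name        | COUNT(c.id)
------------+------------
Engineering | 1          
HR          | 1          
Legal       | 3          
Marketing   | 0          
Sales       | 1          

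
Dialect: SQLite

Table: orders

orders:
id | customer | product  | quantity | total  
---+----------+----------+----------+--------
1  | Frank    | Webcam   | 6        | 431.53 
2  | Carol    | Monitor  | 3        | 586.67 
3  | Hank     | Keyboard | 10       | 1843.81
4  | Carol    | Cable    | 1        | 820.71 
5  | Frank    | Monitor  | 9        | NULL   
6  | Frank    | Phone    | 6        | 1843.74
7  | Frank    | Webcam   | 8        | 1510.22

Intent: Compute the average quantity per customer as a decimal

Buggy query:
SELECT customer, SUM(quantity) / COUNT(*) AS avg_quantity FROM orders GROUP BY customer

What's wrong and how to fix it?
Bug: SUM(quantity) and COUNT(*) are both integers; the division truncates the fractional part

Fix: Multiply by 1.0 (or CAST to REAL) to force floating-point division

Corrected query:
SELECT customer, SUM(quantity) * 1.0 / COUNT(*) AS avg_quantity FROM orders GROUP BY customer

Result:
customer | avg_quantity
---------+-------------
Carol    | 2           
Frank    | 7.25        
Hank     | 10          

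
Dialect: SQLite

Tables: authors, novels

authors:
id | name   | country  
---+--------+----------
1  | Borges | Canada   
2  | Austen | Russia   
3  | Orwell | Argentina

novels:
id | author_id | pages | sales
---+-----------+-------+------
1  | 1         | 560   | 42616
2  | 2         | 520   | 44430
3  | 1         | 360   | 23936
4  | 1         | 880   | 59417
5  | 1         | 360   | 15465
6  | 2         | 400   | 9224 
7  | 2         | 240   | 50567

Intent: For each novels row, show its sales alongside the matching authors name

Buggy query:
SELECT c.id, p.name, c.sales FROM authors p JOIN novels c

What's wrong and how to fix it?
Bug: JOIN with no ON clause produces a cartesian product; every novels row pairs with every authors row

Fix: Add ON c.author_id = p.id to the JOIN

Corrected query:
SELECT c.id, p.name, c.sales FROM authors p JOIN novels c ON c.author_id = p.id

Result:
id | name   | sales
---+--------+------
1  | Borges | 42616
2  | Austen | 44430
3  | Borges | 23936
4  | Borges | 59417
5  | Borges | 15465
6  | Austen | 9224 
7  | Austen | 50567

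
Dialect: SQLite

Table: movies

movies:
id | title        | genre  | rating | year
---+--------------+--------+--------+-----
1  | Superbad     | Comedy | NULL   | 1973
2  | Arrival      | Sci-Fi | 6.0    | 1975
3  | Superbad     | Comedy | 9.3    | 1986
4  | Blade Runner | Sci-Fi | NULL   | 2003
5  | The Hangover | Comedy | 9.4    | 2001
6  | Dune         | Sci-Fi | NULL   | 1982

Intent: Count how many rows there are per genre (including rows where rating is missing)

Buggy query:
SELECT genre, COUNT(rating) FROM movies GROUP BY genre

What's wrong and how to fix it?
Bug: COUNT(column) counts non-NULL values only; rows with NULL rating aren't counted

Fix: Replace COUNT(rating) with COUNT(*)

Corrected query:
SELECT genre, COUNT(*) FROM movies GROUP BY genre

Result:
genre  | COUNT(*)
-------+---------
Comedy | 3       
Sci-Fi | 3       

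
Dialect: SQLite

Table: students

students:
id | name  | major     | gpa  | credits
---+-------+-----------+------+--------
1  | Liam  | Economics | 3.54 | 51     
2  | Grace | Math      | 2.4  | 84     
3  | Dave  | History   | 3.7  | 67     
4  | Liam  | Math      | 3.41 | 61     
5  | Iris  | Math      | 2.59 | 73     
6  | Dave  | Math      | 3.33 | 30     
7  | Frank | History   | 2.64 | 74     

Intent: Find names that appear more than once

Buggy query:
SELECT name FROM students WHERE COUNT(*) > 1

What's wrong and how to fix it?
Bug: WHERE can't reference COUNT(*); aggregates are computed after WHERE

Fix: GROUP BY name, then filter groups with HAVING COUNT(*) > 1

Corrected query:
SELECT name FROM students GROUP BY name HAVING COUNT(*) > 1

Result:
name
----
Dave
Liam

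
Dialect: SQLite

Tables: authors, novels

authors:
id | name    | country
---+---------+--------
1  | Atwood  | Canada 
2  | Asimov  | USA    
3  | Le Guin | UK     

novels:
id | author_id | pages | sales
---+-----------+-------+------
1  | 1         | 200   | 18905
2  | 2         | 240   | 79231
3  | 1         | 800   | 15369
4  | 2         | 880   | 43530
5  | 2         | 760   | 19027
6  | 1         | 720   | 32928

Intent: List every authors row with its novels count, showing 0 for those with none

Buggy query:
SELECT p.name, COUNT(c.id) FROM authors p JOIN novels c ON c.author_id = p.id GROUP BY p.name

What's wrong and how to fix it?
Bug: INNER JOIN drops authors rows that have no matching novels rows

Fix: Switch to LEFT JOIN to retain unmatched parent rows

Corrected query:
SELECT p.name, COUNT(c.id) FROM authors p LEFT JOIN novels c ON c.author_id = p.id GROUP BY p.name

Result:
name    | COUNT(c.id)
--------+------------
Asimov  | 3          
Atwood  | 3          
Le Guin | 0          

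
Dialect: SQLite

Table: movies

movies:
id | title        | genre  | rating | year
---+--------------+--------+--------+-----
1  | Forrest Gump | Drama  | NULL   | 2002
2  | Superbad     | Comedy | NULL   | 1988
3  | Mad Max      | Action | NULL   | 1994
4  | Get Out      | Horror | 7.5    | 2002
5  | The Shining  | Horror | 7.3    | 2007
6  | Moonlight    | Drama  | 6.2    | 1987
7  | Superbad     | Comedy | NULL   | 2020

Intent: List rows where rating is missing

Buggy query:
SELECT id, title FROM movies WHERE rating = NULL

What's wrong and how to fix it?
Bug: '= NULL' is always unknown in SQL three-valued logic, so no rows match

Fix: Replace '= NULL' with 'IS NULL'

Corrected query:
SELECT id, title FROM movies WHERE rating IS NULL

Result:
id | title       
---+-------------
1  | Forrest Gump
2  | Superbad    
3  | Mad Max     
7  | Superbad    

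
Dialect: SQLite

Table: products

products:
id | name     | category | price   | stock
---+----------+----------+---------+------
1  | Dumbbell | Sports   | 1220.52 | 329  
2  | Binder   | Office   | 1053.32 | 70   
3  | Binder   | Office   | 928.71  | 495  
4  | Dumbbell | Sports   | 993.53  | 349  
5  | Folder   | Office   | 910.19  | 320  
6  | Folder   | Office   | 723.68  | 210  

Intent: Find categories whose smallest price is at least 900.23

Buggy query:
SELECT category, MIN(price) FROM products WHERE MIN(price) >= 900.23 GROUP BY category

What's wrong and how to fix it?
Bug: Aggregates like MIN are computed per group after WHERE runs

Fix: Replace WHERE with HAVING after the GROUP BY

Corrected query:
SELECT category, MIN(price) FROM products GROUP BY category HAVING MIN(price) >= 900.23

Result:
category | MIN(price)
---------+-----------
Sports   | 993.53    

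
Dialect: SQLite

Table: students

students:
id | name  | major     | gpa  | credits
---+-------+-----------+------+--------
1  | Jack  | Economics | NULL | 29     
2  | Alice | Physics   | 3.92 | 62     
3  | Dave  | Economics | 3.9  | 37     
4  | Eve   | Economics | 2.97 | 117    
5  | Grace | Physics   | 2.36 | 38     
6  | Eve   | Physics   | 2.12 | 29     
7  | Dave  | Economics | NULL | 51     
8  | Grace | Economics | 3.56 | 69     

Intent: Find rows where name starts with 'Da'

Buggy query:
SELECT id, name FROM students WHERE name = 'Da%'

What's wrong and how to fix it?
Bug: Wildcards only work with LIKE; '=' treats '%' as a literal character

Fix: Use LIKE for wildcard pattern matching

Corrected query:
SELECT id, name FROM students WHERE name LIKE 'Da%'

Result:
id | name
---+-----
3  | Dave
7  | Dave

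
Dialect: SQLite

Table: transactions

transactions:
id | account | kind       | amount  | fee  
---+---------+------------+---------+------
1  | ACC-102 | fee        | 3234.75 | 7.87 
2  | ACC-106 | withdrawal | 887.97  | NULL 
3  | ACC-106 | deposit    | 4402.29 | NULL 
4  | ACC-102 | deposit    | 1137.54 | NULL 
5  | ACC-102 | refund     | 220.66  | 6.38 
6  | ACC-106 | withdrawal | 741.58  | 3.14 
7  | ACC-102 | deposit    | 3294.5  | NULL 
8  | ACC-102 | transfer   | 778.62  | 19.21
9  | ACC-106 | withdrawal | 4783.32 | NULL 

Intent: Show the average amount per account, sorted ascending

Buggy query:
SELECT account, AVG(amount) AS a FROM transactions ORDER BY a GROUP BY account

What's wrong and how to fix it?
Bug: GROUP BY must precede ORDER BY

Fix: Reorder: SELECT … FROM … GROUP BY … ORDER BY …

Corrected query:
SELECT account, AVG(amount) AS a FROM transactions GROUP BY account ORDER BY a

Result:
account | a       
--------+---------
ACC-102 | 1733.214
ACC-106 | 2703.79 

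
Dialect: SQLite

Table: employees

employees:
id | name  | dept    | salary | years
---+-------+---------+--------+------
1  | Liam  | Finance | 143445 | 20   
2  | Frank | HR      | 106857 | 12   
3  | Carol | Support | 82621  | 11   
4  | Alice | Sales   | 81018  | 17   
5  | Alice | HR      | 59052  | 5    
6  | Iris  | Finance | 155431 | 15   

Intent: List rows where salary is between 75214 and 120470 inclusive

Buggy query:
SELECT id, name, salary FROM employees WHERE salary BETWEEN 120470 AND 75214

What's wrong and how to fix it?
Bug: BETWEEN expects the lower bound first; with 120470 AND 75214 the range is empty

Fix: Write BETWEEN 75214 AND 120470

Corrected query:
SELECT id, name, salary FROM employees WHERE salary BETWEEN 75214 AND 120470

Result:
id | name  | salary
---+-------+-------
2  | Frank | 106857
3  | Carol | 82621 
4  | Alice | 81018 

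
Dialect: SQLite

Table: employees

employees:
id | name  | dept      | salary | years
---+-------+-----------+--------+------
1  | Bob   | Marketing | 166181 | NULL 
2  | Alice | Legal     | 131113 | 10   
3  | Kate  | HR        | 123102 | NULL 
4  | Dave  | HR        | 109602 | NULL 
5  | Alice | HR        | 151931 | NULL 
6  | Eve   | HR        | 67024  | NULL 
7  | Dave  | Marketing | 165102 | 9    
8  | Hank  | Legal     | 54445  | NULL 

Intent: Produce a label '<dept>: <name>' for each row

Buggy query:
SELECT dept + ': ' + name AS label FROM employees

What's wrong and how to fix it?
Bug: '+' is numeric addition; on text columns SQLite converts them to 0 instead of concatenating

Fix: Replace + with || to concatenate text

Corrected query:
SELECT dept || ': ' || name AS label FROM employees

Result:
label          
---------------
Marketing: Bob 
Legal: Alice   
HR: Kate       
HR: Dave       
HR: Alice      
HR: Eve        
Marketing: Dave
Legal: Hank    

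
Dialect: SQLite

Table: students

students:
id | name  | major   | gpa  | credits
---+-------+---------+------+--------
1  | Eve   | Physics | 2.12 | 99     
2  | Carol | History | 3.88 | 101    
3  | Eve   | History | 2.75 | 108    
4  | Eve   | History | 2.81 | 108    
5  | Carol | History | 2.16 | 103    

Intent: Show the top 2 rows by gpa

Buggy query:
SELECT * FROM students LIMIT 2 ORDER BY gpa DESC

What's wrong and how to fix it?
Bug: ORDER BY cannot follow LIMIT; LIMIT is the final clause

Fix: Swap the clauses: ORDER BY first, then LIMIT

Corrected query:
SELECT * FROM students ORDER BY gpa DESC LIMIT 2

Result:
id | name  | major   | gpa  | credits
---+-------+---------+------+--------
2  | Carol | History | 3.88 | 101    
4  | Eve   | History | 2.81 | 108    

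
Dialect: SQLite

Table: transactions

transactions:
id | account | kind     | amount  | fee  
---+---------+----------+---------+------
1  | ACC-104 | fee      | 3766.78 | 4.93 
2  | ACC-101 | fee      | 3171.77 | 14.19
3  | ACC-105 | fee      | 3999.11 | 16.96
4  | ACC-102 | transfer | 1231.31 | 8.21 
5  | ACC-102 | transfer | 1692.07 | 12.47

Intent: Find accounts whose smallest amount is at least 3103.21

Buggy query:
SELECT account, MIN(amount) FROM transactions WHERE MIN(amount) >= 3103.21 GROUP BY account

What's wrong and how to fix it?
Bug: Aggregates like MIN are computed per group after WHERE runs

Fix: Use HAVING for the per-group MIN condition

Corrected query:
SELECT account, MIN(amount) FROM transactions GROUP BY account HAVING MIN(amount) >= 3103.21

Result:
account | MIN(amount)
--------+------------
ACC-101 | 3171.77    
ACC-104 | 3766.78    
ACC-105 | 3999.11    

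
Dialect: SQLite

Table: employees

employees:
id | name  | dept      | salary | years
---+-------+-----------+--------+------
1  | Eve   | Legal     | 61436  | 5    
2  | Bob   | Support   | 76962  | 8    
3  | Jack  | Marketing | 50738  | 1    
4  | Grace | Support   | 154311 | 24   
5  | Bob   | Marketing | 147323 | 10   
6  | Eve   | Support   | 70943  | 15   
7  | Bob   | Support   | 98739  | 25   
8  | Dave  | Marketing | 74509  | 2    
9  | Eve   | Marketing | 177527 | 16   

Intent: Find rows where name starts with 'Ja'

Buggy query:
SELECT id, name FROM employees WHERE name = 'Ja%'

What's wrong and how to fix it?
Bug: '=' compares the literal string including the % character; pattern matching needs LIKE

Fix: Replace '=' with LIKE so 'Ja%' is treated as a pattern

Corrected query:
SELECT id, name FROM employees WHERE name LIKE 'Ja%'

Result:
id | name
---+-----
3  | Jack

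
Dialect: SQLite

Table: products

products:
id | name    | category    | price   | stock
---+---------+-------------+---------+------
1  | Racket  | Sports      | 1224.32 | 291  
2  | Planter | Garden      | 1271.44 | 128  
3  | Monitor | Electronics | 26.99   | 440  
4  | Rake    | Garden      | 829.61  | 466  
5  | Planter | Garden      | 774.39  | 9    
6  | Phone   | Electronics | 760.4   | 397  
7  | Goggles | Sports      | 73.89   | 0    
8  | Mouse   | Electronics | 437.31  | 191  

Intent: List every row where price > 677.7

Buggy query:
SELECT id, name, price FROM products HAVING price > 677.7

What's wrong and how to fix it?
Bug: HAVING filters the output of aggregation, but this query has no GROUP BY and no aggregate functions, so SQLite rejects it (HAVING clause on a non-aggregate query); the condition here is per row

Fix: Use WHERE for row-level filtering

Corrected query:
SELECT id, name, price FROM products WHERE price > 677.7

Result:
id | name    | price  
---+---------+--------
1  | Racket  | 1224.32
2  | Planter | 1271.44
4  | Rake    | 829.61 
5  | Planter | 774.39 
6  | Phone   | 760.4  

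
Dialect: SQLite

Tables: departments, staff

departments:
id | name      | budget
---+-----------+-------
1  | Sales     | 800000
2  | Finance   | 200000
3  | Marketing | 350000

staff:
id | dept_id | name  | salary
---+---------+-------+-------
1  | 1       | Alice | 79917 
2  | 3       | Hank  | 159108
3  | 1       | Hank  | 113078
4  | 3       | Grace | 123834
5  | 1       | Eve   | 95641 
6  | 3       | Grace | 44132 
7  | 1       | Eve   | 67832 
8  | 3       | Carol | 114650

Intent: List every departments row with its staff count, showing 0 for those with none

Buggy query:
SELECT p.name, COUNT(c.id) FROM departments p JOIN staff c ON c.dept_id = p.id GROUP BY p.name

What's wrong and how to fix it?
Bug: An inner join excludes parents with zero children

Fix: Switch to LEFT JOIN to retain unmatched parent rows

Corrected query:
SELECT p.name, COUNT(c.id) FROM departments p LEFT JOIN staff c ON c.dept_id = p.id GROUP BY p.name

Result:
name      | COUNT(c.id)
----------+------------
Finance   | 0          
Marketing | 4          
Sales     | 4          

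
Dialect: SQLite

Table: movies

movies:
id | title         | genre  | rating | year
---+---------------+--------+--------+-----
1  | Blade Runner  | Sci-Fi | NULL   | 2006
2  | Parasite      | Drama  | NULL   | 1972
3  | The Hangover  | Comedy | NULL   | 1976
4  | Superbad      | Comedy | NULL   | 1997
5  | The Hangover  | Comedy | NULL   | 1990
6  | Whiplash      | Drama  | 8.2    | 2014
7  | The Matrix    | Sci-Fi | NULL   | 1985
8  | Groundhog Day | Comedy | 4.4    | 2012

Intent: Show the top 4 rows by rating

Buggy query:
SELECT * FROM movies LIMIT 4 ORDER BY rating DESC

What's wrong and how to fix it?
Bug: ORDER BY cannot follow LIMIT; LIMIT is the final clause

Fix: Sort with ORDER BY, then apply LIMIT

Corrected query:
SELECT * FROM movies ORDER BY rating DESC LIMIT 4

Result:
id | title         | genre  | rating | year
---+---------------+--------+--------+-----
6  | Whiplash      | Drama  | 8.2    | 2014
8  | Groundhog Day | Comedy | 4.4    | 2012
1  | Blade Runner  | Sci-Fi | NULL   | 2006
2  | Parasite      | Drama  | NULL   | 1972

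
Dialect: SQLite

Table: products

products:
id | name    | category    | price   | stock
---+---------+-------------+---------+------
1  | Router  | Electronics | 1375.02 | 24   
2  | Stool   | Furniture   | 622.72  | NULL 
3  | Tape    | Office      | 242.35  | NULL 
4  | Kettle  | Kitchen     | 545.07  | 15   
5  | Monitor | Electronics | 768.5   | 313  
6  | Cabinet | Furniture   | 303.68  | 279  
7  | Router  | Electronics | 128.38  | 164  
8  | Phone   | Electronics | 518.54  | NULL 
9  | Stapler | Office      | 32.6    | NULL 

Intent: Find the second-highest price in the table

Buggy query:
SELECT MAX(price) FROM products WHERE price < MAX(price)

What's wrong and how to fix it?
Bug: The inner MAX is an aggregate inside WHERE, which is not allowed

Fix: Compute the overall MAX in a subquery, then take MAX of rows below it

Corrected query:
SELECT MAX(price) FROM products WHERE price < (SELECT MAX(price) FROM products)

Result:
MAX(price)
----------
768.5     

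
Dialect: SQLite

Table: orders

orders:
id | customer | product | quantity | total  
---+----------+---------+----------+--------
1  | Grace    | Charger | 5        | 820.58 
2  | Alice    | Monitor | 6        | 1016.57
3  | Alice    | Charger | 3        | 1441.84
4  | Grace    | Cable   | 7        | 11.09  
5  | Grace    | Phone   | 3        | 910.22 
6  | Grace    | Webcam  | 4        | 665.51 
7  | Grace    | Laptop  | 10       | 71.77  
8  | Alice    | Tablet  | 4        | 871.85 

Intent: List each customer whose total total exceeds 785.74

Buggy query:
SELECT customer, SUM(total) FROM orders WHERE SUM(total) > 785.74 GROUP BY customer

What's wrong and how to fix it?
Bug: Aggregate functions cannot appear in a WHERE clause

Fix: Move the aggregate condition to a HAVING clause

Corrected query:
SELECT customer, SUM(total) FROM orders GROUP BY customer HAVING SUM(total) > 785.74

Result:
customer | SUM(total)
---------+-----------
Alice    | 3330.26   
Grace    | 2479.17   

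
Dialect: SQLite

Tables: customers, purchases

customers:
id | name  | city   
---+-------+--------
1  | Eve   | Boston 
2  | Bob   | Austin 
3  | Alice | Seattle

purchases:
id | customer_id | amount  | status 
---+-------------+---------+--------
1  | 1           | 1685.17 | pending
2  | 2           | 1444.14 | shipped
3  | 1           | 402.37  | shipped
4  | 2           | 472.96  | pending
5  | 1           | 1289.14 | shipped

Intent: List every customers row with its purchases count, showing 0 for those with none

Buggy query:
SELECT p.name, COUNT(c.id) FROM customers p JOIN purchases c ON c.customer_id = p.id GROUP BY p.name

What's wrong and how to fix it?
Bug: INNER JOIN drops customers rows that have no matching purchases rows

Fix: Switch to LEFT JOIN to retain unmatched parent rows

Corrected query:
SELECT p.name, COUNT(c.id) FROM customers p LEFT JOIN purchases c ON c.customer_id = p.id GROUP BY p.name

Result:
name  | COUNT(c.id)
------+------------
Alice | 0          
Bob   | 2          
Eve   | 3          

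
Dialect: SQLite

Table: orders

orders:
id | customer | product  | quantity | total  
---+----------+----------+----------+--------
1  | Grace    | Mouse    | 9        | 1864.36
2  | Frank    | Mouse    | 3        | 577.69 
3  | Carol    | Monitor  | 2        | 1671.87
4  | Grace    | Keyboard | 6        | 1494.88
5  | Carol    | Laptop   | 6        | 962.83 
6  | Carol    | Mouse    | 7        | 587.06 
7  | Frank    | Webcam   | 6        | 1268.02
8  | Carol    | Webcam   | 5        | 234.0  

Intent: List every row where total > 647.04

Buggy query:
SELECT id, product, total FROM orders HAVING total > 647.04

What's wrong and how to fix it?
Bug: This is a non-aggregate query (no GROUP BY, no aggregates), so in SQLite the HAVING clause is invalid here; a row-level condition belongs in WHERE

Fix: Replace HAVING with WHERE since the condition applies to individual rows

Corrected query:
SELECT id, product, total FROM orders WHERE total > 647.04

Result:
id | product  | total  
---+----------+--------
1  | Mouse    | 1864.36
3  | Monitor  | 1671.87
4  | Keyboard | 1494.88
5  | Laptop   | 962.83 
7  | Webcam   | 1268.02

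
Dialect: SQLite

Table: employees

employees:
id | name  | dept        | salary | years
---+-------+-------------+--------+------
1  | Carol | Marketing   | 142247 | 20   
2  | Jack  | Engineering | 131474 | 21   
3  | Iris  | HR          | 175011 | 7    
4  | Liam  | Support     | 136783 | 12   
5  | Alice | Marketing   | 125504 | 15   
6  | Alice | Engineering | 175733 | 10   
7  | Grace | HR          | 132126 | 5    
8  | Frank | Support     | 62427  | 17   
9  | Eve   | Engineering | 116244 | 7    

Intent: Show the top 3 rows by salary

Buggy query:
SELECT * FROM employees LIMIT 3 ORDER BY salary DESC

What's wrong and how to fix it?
Bug: LIMIT must come after ORDER BY

Fix: Swap the clauses: ORDER BY first, then LIMIT

Corrected query:
SELECT * FROM employees ORDER BY salary DESC LIMIT 3

Result:
id | name  | dept        | salary | years
---+-------+-------------+--------+------
6  | Alice | Engineering | 175733 | 10   
3  | Iris  | HR          | 175011 | 7    
1  | Carol | Marketing   | 142247 | 20   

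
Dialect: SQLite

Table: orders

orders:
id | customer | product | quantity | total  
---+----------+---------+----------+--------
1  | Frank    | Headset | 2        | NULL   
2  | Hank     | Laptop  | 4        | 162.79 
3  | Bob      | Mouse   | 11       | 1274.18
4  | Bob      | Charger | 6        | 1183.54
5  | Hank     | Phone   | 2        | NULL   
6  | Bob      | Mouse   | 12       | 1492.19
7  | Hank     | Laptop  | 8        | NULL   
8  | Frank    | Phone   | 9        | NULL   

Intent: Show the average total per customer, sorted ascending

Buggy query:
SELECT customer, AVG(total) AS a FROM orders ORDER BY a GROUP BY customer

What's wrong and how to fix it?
Bug: GROUP BY must precede ORDER BY

Fix: Reorder: SELECT … FROM … GROUP BY … ORDER BY …

Corrected query:
SELECT customer, AVG(total) AS a FROM orders GROUP BY customer ORDER BY a

Result:
customer | a          
---------+------------
Frank    | NULL       
Hank     | 162.79     
Bob      | 1316.636667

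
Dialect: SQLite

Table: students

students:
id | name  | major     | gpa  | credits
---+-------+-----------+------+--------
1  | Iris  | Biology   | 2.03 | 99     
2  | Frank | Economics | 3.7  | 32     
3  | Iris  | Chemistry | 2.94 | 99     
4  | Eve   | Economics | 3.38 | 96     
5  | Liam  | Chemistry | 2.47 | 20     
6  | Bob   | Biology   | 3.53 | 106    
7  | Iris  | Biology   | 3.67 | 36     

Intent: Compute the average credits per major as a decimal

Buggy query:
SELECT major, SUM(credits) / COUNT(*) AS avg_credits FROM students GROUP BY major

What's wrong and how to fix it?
Bug: Both operands are integers, so '/' performs integer division and truncates

Fix: Cast one side to REAL so the division keeps the fractional part

Corrected query:
SELECT major, SUM(credits) * 1.0 / COUNT(*) AS avg_credits FROM students GROUP BY major

Result:
major     | avg_credits
----------+------------
Biology   | 80.333333  
Chemistry | 59.5       
Economics | 64         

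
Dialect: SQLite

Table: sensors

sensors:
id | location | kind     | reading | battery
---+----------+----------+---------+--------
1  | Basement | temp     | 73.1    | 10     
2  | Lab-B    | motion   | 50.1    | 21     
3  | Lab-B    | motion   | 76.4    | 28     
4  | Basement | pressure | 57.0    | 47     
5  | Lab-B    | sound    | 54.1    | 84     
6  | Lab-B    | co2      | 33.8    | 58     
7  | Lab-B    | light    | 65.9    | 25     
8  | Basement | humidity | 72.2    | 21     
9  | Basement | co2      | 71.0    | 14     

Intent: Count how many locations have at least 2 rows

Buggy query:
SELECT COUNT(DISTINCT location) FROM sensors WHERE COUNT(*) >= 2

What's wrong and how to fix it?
Bug: WHERE filters individual rows, not groups, so a group-level COUNT is invalid there

Fix: Use a subquery that GROUPs and filters with HAVING, then count its rows

Corrected query:
SELECT COUNT(*) FROM (SELECT location FROM sensors GROUP BY location HAVING COUNT(*) >= 2)

Result:
COUNT(*)
--------
2       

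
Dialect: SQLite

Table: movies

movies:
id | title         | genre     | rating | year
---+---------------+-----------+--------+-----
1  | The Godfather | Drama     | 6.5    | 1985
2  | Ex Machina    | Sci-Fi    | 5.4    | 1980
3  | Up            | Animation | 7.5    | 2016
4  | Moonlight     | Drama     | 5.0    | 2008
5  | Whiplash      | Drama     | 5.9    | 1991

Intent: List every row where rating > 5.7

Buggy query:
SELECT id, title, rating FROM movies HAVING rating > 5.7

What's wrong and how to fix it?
Bug: This is a non-aggregate query (no GROUP BY, no aggregates), so in SQLite the HAVING clause is invalid here; a row-level condition belongs in WHERE

Fix: Replace HAVING with WHERE since the condition applies to individual rows

Corrected query:
SELECT id, title, rating FROM movies WHERE rating > 5.7

Result:
id | title         | rating
---+---------------+-------
1  | The Godfather | 6.5   
3  | Up            | 7.5   
5  | Whiplash      | 5.9   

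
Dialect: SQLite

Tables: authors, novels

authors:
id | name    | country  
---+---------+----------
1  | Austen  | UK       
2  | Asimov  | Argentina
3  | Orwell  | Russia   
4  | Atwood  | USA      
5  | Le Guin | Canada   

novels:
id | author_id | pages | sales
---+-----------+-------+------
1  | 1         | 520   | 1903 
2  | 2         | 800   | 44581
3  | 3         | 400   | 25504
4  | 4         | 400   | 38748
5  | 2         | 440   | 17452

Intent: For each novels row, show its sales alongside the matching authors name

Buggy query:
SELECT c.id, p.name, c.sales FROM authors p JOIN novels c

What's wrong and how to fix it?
Bug: JOIN with no ON clause produces a cartesian product; every novels row pairs with every authors row

Fix: Add ON c.author_id = p.id to the JOIN

Corrected query:
SELECT c.id, p.name, c.sales FROM authors p JOIN novels c ON c.author_id = p.id

Result:
id | name   | sales
---+--------+------
1  | Austen | 1903 
2  | Asimov | 44581
3  | Orwell | 25504
4  | Atwood | 38748
5  | Asimov | 17452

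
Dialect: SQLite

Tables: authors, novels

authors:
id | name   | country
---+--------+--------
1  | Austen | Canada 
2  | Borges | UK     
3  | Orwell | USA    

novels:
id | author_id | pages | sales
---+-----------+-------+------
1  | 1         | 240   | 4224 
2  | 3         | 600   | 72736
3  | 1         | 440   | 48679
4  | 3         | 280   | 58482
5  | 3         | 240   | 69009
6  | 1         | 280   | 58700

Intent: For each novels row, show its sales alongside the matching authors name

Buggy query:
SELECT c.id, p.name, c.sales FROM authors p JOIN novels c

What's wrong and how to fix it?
Bug: Missing join condition: each novels row is matched to all authors rows instead of just its own

Fix: Add ON c.author_id = p.id to the JOIN

Corrected query:
SELECT c.id, p.name, c.sales FROM authors p JOIN novels c ON c.author_id = p.id

Result:
id | name   | sales
---+--------+------
1  | Austen | 4224 
2  | Orwell | 72736
3  | Austen | 48679
4  | Orwell | 58482
5  | Orwell | 69009
6  | Austen | 58700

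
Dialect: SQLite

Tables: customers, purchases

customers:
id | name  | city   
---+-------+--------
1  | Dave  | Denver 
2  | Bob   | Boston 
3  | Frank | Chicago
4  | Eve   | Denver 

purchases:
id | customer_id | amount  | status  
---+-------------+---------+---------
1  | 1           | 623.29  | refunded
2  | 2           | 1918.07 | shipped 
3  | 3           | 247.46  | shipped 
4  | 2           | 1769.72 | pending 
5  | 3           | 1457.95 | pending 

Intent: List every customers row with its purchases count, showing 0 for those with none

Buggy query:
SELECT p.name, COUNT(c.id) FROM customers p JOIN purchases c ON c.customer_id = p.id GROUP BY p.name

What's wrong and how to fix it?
Bug: An inner join excludes parents with zero children

Fix: Use LEFT JOIN so parents without children still appear (COUNT(c.id) gives 0)

Corrected query:
SELECT p.name, COUNT(c.id) FROM customers p LEFT JOIN purchases c ON c.customer_id = p.id GROUP BY p.name

Result:
name  | COUNT(c.id)
------+------------
Bob   | 2          
Dave  | 1          
Eve   | 0          
Frank | 2          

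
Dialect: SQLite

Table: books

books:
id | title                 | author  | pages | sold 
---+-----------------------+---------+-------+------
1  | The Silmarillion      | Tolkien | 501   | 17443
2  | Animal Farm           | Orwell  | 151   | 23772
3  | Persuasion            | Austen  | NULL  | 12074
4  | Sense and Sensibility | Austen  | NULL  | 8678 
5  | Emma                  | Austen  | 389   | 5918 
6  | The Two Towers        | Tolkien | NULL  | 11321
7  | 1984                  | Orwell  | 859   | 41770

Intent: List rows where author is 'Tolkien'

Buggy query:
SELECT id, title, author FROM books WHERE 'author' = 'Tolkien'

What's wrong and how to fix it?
Bug: Single quotes denote string literals in SQL; the column name is being compared as a constant string

Fix: Reference the column as author without single quotes

Corrected query:
SELECT id, title, author FROM books WHERE author = 'Tolkien'

Result:
id | title            | author 
---+------------------+--------
1  | The Silmarillion | Tolkien
6  | The Two Towers   | Tolkien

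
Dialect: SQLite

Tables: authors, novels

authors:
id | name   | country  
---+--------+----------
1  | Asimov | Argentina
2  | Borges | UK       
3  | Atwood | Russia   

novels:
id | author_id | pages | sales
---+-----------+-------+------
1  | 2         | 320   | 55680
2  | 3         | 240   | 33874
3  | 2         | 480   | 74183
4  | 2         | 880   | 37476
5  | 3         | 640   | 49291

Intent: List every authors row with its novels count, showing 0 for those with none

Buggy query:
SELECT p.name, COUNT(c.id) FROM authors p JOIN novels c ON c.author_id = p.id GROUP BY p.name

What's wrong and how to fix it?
Bug: An inner join excludes parents with zero children

Fix: Switch to LEFT JOIN to retain unmatched parent rows

Corrected query:
SELECT p.name, COUNT(c.id) FROM authors p LEFT JOIN novels c ON c.author_id = p.id GROUP BY p.name

Result:
name   | COUNT(c.id)
-------+------------
Asimov | 0          
Atwood | 2          
Borges | 3          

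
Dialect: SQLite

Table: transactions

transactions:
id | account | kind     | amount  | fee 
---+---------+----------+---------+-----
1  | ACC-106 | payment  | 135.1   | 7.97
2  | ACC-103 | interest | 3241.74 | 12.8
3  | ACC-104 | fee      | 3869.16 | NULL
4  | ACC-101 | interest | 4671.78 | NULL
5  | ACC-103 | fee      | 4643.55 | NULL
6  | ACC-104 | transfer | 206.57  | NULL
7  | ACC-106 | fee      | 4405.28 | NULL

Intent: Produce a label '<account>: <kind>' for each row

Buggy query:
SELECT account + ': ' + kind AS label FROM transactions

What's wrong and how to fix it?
Bug: '+' is numeric addition; on text columns SQLite converts them to 0 instead of concatenating

Fix: Use the || operator for string concatenation

Corrected query:
SELECT account || ': ' || kind AS label FROM transactions

Result:
label            
-----------------
ACC-106: payment 
ACC-103: interest
ACC-104: fee     
ACC-101: interest
ACC-103: fee     
ACC-104: transfer
ACC-106: fee     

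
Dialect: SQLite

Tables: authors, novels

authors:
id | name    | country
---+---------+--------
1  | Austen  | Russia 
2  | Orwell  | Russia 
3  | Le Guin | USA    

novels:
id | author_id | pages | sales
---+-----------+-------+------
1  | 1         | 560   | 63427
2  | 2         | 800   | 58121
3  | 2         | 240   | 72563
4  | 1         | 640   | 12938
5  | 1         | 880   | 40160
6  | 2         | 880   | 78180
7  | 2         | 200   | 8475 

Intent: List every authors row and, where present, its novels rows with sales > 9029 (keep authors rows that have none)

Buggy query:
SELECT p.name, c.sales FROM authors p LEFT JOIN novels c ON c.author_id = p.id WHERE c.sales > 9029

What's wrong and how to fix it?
Bug: A WHERE condition on the right-hand table after LEFT JOIN drops unmatched parents

Fix: Put 'c.sales > 9029' in the JOIN's ON clause instead of WHERE

Corrected query:
SELECT p.name, c.sales FROM authors p LEFT JOIN novels c ON c.author_id = p.id AND c.sales > 9029

Result:
name    | sales
--------+------
Austen  | 12938
Austen  | 40160
Austen  | 63427
Orwell  | 58121
Orwell  | 72563
Orwell  | 78180
Le Guin | NULL 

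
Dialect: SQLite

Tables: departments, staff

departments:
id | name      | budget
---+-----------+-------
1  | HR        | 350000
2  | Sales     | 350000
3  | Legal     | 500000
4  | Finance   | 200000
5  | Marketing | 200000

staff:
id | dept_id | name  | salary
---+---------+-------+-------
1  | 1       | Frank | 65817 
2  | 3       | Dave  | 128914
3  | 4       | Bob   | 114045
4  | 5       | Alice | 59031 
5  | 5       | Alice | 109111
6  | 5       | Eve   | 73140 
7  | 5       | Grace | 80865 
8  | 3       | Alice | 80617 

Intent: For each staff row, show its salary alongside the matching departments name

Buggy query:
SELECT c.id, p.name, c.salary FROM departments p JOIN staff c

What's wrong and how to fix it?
Bug: Missing join condition: each staff row is matched to all departments rows instead of just its own

Fix: Specify the join condition linking the foreign key to the parent id

Corrected query:
SELECT c.id, p.name, c.salary FROM departments p JOIN staff c ON c.dept_id = p.id

Result:
id | name      | salary
---+-----------+-------
1  | HR        | 65817 
2  | Legal     | 128914
3  | Finance   | 114045
4  | Marketing | 59031 
5  | Marketing | 109111
6  | Marketing | 73140 
7  | Marketing | 80865 
8  | Legal     | 80617 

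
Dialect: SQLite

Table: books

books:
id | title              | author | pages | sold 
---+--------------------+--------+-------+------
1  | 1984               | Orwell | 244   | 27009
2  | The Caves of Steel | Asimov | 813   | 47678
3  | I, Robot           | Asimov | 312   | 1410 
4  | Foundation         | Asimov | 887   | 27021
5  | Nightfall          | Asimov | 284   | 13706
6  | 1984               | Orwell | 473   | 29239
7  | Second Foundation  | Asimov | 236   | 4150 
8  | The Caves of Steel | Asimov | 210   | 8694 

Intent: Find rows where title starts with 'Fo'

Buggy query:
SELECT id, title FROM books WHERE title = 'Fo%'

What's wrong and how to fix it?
Bug: Wildcards only work with LIKE; '=' treats '%' as a literal character

Fix: Use LIKE for wildcard pattern matching

Corrected query:
SELECT id, title FROM books WHERE title LIKE 'Fo%'

Result:
id | title     
---+-----------
4  | Foundation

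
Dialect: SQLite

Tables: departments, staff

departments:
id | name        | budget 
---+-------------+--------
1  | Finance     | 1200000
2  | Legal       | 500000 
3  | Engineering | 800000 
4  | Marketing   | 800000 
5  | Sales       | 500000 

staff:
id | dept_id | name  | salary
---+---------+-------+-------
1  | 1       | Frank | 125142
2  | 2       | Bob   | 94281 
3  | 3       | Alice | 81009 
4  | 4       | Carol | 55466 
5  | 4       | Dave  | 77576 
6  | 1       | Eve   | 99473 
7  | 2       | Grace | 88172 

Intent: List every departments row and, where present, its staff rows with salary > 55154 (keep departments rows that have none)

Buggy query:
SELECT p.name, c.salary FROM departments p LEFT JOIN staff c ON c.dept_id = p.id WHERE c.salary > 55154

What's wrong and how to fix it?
Bug: Filtering c.salary in WHERE discards the NULL rows produced by LEFT JOIN, turning it into an inner join

Fix: Move the right-table condition into the ON clause so unmatched parents are kept

Corrected query:
SELECT p.name, c.salary FROM departments p LEFT JOIN staff c ON c.dept_id = p.id AND c.salary > 55154

Result:
name        | salary
------------+-------
Finance     | 99473 
Finance     | 125142
Legal       | 88172 
Legal       | 94281 
Engineering | 81009 
Marketing   | 55466 
Marketing   | 77576 
Sales       | NULL  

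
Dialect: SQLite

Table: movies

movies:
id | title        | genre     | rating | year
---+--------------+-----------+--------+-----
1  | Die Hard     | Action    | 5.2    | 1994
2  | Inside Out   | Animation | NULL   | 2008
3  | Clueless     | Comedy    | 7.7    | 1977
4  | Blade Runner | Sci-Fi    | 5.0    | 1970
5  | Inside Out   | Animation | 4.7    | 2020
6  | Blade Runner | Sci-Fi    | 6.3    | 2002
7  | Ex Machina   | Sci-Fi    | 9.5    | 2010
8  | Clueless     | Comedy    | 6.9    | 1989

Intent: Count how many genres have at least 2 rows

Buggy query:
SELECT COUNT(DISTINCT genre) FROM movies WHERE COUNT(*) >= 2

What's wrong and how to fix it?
Bug: WHERE filters individual rows, not groups, so a group-level COUNT is invalid there

Fix: Group first with HAVING COUNT(*) >= 2, then COUNT the resulting groups

Corrected query:
SELECT COUNT(*) FROM (SELECT genre FROM movies GROUP BY genre HAVING COUNT(*) >= 2)

Result:
COUNT(*)
--------
3       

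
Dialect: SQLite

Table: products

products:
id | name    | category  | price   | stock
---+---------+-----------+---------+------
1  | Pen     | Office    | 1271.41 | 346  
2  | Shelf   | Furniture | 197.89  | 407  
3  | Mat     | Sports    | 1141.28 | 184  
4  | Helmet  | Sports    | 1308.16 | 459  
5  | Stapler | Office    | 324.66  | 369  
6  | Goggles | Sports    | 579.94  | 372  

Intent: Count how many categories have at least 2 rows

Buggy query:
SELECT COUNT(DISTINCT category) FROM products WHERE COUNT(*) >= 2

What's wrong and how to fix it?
Bug: COUNT(*) cannot appear in WHERE; the per-group count doesn't exist yet

Fix: Use a subquery that GROUPs and filters with HAVING, then count its rows

Corrected query:
SELECT COUNT(*) FROM (SELECT category FROM products GROUP BY category HAVING COUNT(*) >= 2)

Result:
COUNT(*)
--------
2       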